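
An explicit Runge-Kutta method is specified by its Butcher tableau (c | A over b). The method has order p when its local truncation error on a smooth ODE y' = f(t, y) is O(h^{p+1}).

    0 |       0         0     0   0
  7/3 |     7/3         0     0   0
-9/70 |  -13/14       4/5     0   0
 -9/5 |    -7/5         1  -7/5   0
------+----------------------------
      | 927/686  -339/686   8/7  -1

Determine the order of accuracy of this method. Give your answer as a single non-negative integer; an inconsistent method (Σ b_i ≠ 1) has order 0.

b = (927/686, -339/686, 8/7, -1)
c = (0, 7/3, -9/70, -9/5)
Ac = (0, 0, 28/15, 377/150)
Σ b_i: 927/686·1 + (-339/686)·1 + 8/7·1 + (-1)·1 = 1 ✓
b·c: (-339/686)·7/3 + 8/7·(-9/70) + (-1)·(-9/5) = 1/2 ✓
b·c²: (-339/686)·49/9 + 8/7·81/4900 + (-1)·81/25 = -304151/51450 ≠ 1/3 ⇒ order 2.
b·Ac: 8/7·28/15 + (-1)·377/150 = -19/50 ≠ 1/6

2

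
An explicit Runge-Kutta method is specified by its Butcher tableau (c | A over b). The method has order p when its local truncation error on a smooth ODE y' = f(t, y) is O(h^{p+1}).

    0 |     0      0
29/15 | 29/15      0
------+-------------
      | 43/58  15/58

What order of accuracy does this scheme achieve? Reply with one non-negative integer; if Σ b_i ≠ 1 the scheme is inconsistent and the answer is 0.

b = (43/58, 15/58)
c = (0, 29/15)
Σ b_i: 43/58·1 + 15/58·1 = 1 ✓
b·c: 15/58·29/15 = 1/2 ✓; 2 stages ⇒ order 2.

2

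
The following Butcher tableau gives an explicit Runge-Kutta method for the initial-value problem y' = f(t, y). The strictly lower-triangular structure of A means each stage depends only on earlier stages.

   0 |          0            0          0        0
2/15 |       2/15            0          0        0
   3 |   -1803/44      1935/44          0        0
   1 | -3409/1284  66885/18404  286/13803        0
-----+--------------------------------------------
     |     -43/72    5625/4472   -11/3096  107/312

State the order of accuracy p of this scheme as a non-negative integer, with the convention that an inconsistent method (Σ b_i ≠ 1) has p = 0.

b = (-43/72, 5625/4472, -11/3096, 107/312)
c = (0, 2/15, 3, 1)
Ac = (0, 0, 129/22, 117/214)
Σ b_i: (-43/72)·1 + 5625/4472·1 + (-11/3096)·1 + 107/312·1 = 1 ✓
b·c: 5625/4472·2/15 + (-11/3096)·3 + 107/312·1 = 1/2 ✓
b·c²: 5625/4472·4/225 + (-11/3096)·9 + 107/312·1 = 1/3 ✓
b·Ac: (-11/3096)·129/22 + 107/312·117/214 = 1/6 ✓
b·c³: 5625/4472·8/3375 + (-11/3096)·27 + 107/312·1 = 1/4 ✓
b·(c∘Ac): (-11/3096)·387/22 + 107/312·117/214 = 1/8 ✓
b·Ac²: (-11/3096)·43/55 + 107/312·403/1605 = 1/12 ✓
b·A²c: 107/312·13/107 = 1/24 ✓; 4 stages ⇒ order 4.

4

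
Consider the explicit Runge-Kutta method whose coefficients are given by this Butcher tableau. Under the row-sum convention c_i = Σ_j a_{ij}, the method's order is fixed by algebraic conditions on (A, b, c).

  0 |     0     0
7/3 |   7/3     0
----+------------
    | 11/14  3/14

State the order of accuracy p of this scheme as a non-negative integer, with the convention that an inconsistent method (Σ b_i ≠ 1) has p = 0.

2

b = (11/14, 3/14)
c = (0, 7/3)
Σ b_i: 11/14·1 + 3/14·1 = 1 ✓
b·c: 3/14·7/3 = 1/2 ✓; 2 stages ⇒ order 2.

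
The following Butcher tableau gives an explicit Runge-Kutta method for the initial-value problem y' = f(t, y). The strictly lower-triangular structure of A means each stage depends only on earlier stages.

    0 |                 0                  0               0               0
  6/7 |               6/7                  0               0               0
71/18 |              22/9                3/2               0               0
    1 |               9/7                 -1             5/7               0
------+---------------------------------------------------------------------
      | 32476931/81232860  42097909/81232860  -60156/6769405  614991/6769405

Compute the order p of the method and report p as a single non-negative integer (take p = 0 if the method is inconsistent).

b = (32476931/81232860, 42097909/81232860, -60156/6769405, 614991/6769405)
c = (0, 6/7, 71/18, 1)
Ac = (0, 0, 9/7, 247/126)
Σ b_i: 32476931/81232860·1 + 42097909/81232860·1 + (-60156/6769405)·1 + 614991/6769405·1 = 1 ✓
b·c: 42097909/81232860·6/7 + (-60156/6769405)·71/18 + 614991/6769405·1 = 1/2 ✓
b·c²: 42097909/81232860·36/49 + (-60156/6769405)·5041/324 + 614991/6769405·1 = 1/3 ✓
b·Ac: (-60156/6769405)·9/7 + 614991/6769405·247/126 = 1/6 ✓
b·c³: 42097909/81232860·216/343 + (-60156/6769405)·357911/5832 + 614991/6769405·1 = -327943339/2558835090 ≠ 1/4 ⇒ order 3.
b·(c∘Ac): (-60156/6769405)·71/14 + 614991/6769405·247/126 = 37821031/284315010 ≠ 1/8
b·Ac²: (-60156/6769405)·54/49 + 614991/6769405·164771/15876 = 6685346179/7164738252 ≠ 1/12
b·A²c: 614991/6769405·45/49 = 5534919/66340169 ≠ 1/24

3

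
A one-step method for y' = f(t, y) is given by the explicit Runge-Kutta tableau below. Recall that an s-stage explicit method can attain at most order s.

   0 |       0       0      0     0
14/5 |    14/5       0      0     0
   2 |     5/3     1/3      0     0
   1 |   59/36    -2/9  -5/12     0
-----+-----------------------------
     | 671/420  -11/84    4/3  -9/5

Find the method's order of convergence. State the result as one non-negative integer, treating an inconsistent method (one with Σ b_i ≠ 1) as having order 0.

2

b = (671/420, -11/84, 4/3, -9/5)
c = (0, 14/5, 2, 1)
Ac = (0, 0, 14/15, -131/90)
Σ b_i: 671/420·1 + (-11/84)·1 + 4/3·1 + (-9/5)·1 = 1 ✓
b·c: (-11/84)·14/5 + 4/3·2 + (-9/5)·1 = 1/2 ✓
b·c²: (-11/84)·196/25 + 4/3·4 + (-9/5)·1 = 188/75 ≠ 1/3 ⇒ order 2.
b·Ac: 4/3·14/15 + (-9/5)·(-131/90) = 1739/450 ≠ 1/6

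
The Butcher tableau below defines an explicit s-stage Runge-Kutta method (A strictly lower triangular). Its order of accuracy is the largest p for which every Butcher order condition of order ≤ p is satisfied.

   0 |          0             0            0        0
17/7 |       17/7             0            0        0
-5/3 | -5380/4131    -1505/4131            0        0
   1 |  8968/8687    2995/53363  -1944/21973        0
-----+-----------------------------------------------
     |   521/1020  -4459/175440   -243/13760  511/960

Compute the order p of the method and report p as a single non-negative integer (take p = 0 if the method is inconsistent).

b = (521/1020, -4459/175440, -243/13760, 511/960)
c = (0, 17/7, -5/3, 1)
Ac = (0, 0, -215/243, 145/511)
Σ b_i: 521/1020·1 + (-4459/175440)·1 + (-243/13760)·1 + 511/960·1 = 1 ✓
b·c: (-4459/175440)·17/7 + (-243/13760)·(-5/3) + 511/960·1 = 1/2 ✓
b·c²: (-4459/175440)·289/49 + (-243/13760)·25/9 + 511/960·1 = 1/3 ✓
b·Ac: (-243/13760)·(-215/243) + 511/960·145/511 = 1/6 ✓
b·c³: (-4459/175440)·4913/343 + (-243/13760)·(-125/27) + 511/960·1 = 1/4 ✓
b·(c∘Ac): (-243/13760)·1075/729 + 511/960·145/511 = 1/8 ✓
b·Ac²: (-243/13760)·(-3655/1701) + 511/960·305/3577 = 1/12 ✓
b·A²c: 511/960·40/511 = 1/24 ✓; 4 stages ⇒ order 4.

4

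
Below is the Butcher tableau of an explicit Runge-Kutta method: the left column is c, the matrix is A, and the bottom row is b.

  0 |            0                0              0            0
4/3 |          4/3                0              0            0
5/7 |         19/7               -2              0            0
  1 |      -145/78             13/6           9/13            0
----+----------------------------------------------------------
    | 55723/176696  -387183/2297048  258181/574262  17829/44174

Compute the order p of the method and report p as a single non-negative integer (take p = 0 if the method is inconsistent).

b = (55723/176696, -387183/2297048, 258181/574262, 17829/44174)
c = (0, 4/3, 5/7, 1)
Ac = (0, 0, -8/3, 2771/819)
Σ b_i: 55723/176696·1 + (-387183/2297048)·1 + 258181/574262·1 + 17829/44174·1 = 1 ✓
b·c: (-387183/2297048)·4/3 + 258181/574262·5/7 + 17829/44174·1 = 1/2 ✓
b·c²: (-387183/2297048)·16/9 + 258181/574262·25/49 + 17829/44174·1 = 1/3 ✓
b·Ac: 258181/574262·(-8/3) + 17829/44174·2771/819 = 1/6 ✓
b·c³: (-387183/2297048)·64/27 + 258181/574262·125/343 + 17829/44174·1 = 233644/1391481 ≠ 1/4 ⇒ order 3.
b·(c∘Ac): 258181/574262·(-40/21) + 17829/44174·2771/819 = 877259/1722786 ≠ 1/8
b·Ac²: 258181/574262·(-32/9) + 17829/44174·72323/17199 = 274591/2782962 ≠ 1/12
b·A²c: 17829/44174·(-24/13) = -213948/287131 ≠ 1/24

3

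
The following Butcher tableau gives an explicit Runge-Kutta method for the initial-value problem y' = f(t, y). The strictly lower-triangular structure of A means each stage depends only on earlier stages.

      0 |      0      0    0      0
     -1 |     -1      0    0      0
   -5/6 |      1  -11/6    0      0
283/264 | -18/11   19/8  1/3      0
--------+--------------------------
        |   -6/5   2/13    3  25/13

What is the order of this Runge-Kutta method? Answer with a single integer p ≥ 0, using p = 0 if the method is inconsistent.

0

b = (-6/5, 2/13, 3, 25/13)
c = (0, -1, -5/6, 283/264)
Ac = (0, 0, 11/6, -191/72)
Σ b_i: (-6/5)·1 + 2/13·1 + 3·1 + 25/13·1 = 252/65 ≠ 1 ⇒ order 0.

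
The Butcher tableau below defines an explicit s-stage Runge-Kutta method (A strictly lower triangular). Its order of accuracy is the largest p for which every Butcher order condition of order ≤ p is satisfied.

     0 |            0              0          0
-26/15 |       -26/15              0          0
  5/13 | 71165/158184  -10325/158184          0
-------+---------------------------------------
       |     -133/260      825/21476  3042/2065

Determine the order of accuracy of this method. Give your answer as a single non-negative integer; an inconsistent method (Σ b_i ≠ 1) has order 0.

3

b = (-133/260, 825/21476, 3042/2065)
c = (0, -26/15, 5/13)
Ac = (0, 0, 2065/18252)
Σ b_i: (-133/260)·1 + 825/21476·1 + 3042/2065·1 = 1 ✓
b·c: 825/21476·(-26/15) + 3042/2065·5/13 = 1/2 ✓
b·c²: 825/21476·676/225 + 3042/2065·25/169 = 1/3 ✓
b·Ac: 3042/2065·2065/18252 = 1/6 ✓; 3 stages ⇒ order 3.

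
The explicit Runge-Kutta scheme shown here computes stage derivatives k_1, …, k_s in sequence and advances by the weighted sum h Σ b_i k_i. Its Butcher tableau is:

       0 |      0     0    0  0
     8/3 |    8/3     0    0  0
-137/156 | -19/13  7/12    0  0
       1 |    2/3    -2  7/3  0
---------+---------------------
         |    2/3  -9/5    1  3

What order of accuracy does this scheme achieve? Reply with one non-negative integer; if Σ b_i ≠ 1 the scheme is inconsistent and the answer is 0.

0

b = (2/3, -9/5, 1, 3)
c = (0, 8/3, -137/156, 1)
Ac = (0, 0, 14/9, -3455/468)
Σ b_i: 2/3·1 + (-9/5)·1 + 1·1 + 3·1 = 43/15 ≠ 1 ⇒ order 0.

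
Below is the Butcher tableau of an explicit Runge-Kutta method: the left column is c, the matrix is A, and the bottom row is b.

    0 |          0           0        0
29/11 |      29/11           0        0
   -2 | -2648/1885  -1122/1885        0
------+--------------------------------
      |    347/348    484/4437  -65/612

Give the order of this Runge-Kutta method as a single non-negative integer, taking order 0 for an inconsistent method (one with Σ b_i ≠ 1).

3

b = (347/348, 484/4437, -65/612)
c = (0, 29/11, -2)
Ac = (0, 0, -102/65)
Σ b_i: 347/348·1 + 484/4437·1 + (-65/612)·1 = 1 ✓
b·c: 484/4437·29/11 + (-65/612)·(-2) = 1/2 ✓
b·c²: 484/4437·841/121 + (-65/612)·4 = 1/3 ✓
b·Ac: (-65/612)·(-102/65) = 1/6 ✓; 3 stages ⇒ order 3.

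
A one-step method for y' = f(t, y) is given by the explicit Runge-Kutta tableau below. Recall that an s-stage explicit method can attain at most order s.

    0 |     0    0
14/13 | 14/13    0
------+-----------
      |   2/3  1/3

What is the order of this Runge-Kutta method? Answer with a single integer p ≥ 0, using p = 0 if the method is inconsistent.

b = (2/3, 1/3)
c = (0, 14/13)
Σ b_i: 2/3·1 + 1/3·1 = 1 ✓
b·c: 1/3·14/13 = 14/39 ≠ 1/2 ⇒ order 1.

1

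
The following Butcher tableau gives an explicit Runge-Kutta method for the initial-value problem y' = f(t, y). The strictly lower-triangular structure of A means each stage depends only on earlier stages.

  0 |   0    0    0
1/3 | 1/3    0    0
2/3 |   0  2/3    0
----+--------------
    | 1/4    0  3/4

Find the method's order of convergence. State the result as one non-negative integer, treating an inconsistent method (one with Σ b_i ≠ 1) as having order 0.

b = (1/4, 0, 3/4)
c = (0, 1/3, 2/3)
Ac = (0, 0, 2/9)
Σ b_i: 1/4·1 + 3/4·1 = 1 ✓
b·c: 3/4·2/3 = 1/2 ✓
b·c²: 3/4·4/9 = 1/3 ✓
b·Ac: 3/4·2/9 = 1/6 ✓; 3 stages ⇒ order 3.

3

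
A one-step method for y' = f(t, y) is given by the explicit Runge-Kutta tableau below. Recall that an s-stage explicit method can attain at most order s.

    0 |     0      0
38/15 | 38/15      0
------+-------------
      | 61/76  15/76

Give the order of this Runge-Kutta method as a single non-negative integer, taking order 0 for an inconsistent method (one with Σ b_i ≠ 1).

2

b = (61/76, 15/76)
c = (0, 38/15)
Σ b_i: 61/76·1 + 15/76·1 = 1 ✓
b·c: 15/76·38/15 = 1/2 ✓; 2 stages ⇒ order 2.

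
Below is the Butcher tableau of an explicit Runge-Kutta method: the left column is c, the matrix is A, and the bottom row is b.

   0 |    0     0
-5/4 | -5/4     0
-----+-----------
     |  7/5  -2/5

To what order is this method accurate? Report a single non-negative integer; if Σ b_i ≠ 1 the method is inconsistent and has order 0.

b = (7/5, -2/5)
c = (0, -5/4)
Σ b_i: 7/5·1 + (-2/5)·1 = 1 ✓
b·c: (-2/5)·(-5/4) = 1/2 ✓; 2 stages ⇒ order 2.

2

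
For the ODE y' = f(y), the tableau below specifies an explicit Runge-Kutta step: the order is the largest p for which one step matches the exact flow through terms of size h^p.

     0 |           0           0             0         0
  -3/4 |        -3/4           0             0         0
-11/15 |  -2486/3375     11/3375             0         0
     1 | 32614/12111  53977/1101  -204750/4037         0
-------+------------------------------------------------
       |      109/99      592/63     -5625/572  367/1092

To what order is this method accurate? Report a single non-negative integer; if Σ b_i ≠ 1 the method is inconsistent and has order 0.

b = (109/99, 592/63, -5625/572, 367/1092)
c = (0, -3/4, -11/15, 1)
Ac = (0, 0, -11/4500, 623/1468)
Σ b_i: 109/99·1 + 592/63·1 + (-5625/572)·1 + 367/1092·1 = 1 ✓
b·c: 592/63·(-3/4) + (-5625/572)·(-11/15) + 367/1092·1 = 1/2 ✓
b·c²: 592/63·9/16 + (-5625/572)·121/225 + 367/1092·1 = 1/3 ✓
b·Ac: (-5625/572)·(-11/4500) + 367/1092·623/1468 = 1/6 ✓
b·c³: 592/63·(-27/64) + (-5625/572)·(-1331/3375) + 367/1092·1 = 1/4 ✓
b·(c∘Ac): (-5625/572)·121/67500 + 367/1092·623/1468 = 1/8 ✓
b·Ac²: (-5625/572)·11/6000 + 367/1092·1771/5872 = 1/12 ✓
b·A²c: 367/1092·91/734 = 1/24 ✓; 4 stages ⇒ order 4.

4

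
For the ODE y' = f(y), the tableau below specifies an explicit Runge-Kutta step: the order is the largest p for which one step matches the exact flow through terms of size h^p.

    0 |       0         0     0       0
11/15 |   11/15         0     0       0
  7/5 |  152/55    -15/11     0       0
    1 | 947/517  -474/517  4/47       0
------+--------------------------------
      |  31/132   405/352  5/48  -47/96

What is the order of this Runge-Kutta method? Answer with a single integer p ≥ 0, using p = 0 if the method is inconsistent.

b = (31/132, 405/352, 5/48, -47/96)
c = (0, 11/15, 7/5, 1)
Ac = (0, 0, -1, -26/47)
Σ b_i: 31/132·1 + 405/352·1 + 5/48·1 + (-47/96)·1 = 1 ✓
b·c: 405/352·11/15 + 5/48·7/5 + (-47/96)·1 = 1/2 ✓
b·c²: 405/352·121/225 + 5/48·49/25 + (-47/96)·1 = 1/3 ✓
b·Ac: 5/48·(-1) + (-47/96)·(-26/47) = 1/6 ✓
b·c³: 405/352·1331/3375 + 5/48·343/125 + (-47/96)·1 = 1/4 ✓
b·(c∘Ac): 5/48·(-7/5) + (-47/96)·(-26/47) = 1/8 ✓
b·Ac²: 5/48·(-11/15) + (-47/96)·(-46/141) = 1/12 ✓
b·A²c: (-47/96)·(-4/47) = 1/24 ✓; 4 stages ⇒ order 4.

4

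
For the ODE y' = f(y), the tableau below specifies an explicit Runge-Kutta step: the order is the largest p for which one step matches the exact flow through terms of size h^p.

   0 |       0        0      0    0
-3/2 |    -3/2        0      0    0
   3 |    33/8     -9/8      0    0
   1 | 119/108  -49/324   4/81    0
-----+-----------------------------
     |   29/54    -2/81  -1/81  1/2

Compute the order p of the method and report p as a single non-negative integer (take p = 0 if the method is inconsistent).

b = (29/54, -2/81, -1/81, 1/2)
c = (0, -3/2, 3, 1)
Ac = (0, 0, 27/16, 3/8)
Σ b_i: 29/54·1 + (-2/81)·1 + (-1/81)·1 + 1/2·1 = 1 ✓
b·c: (-2/81)·(-3/2) + (-1/81)·3 + 1/2·1 = 1/2 ✓
b·c²: (-2/81)·9/4 + (-1/81)·9 + 1/2·1 = 1/3 ✓
b·Ac: (-1/81)·27/16 + 1/2·3/8 = 1/6 ✓
b·c³: (-2/81)·(-27/8) + (-1/81)·27 + 1/2·1 = 1/4 ✓
b·(c∘Ac): (-1/81)·81/16 + 1/2·3/8 = 1/8 ✓
b·Ac²: (-1/81)·(-81/32) + 1/2·5/48 = 1/12 ✓
b·A²c: 1/2·1/12 = 1/24 ✓; 4 stages ⇒ order 4.

4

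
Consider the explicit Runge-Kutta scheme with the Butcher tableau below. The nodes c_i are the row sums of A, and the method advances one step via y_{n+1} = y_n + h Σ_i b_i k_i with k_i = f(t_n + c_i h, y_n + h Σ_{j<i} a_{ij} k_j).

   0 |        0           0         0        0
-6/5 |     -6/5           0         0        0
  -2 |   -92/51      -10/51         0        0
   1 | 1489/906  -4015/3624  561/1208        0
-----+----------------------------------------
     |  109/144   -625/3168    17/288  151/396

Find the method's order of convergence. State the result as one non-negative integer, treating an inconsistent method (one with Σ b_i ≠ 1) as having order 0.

4

b = (109/144, -625/3168, 17/288, 151/396)
c = (0, -6/5, -2, 1)
Ac = (0, 0, 4/17, 121/302)
Σ b_i: 109/144·1 + (-625/3168)·1 + 17/288·1 + 151/396·1 = 1 ✓
b·c: (-625/3168)·(-6/5) + 17/288·(-2) + 151/396·1 = 1/2 ✓
b·c²: (-625/3168)·36/25 + 17/288·4 + 151/396·1 = 1/3 ✓
b·Ac: 17/288·4/17 + 151/396·121/302 = 1/6 ✓
b·c³: (-625/3168)·(-216/125) + 17/288·(-8) + 151/396·1 = 1/4 ✓
b·(c∘Ac): 17/288·(-8/17) + 151/396·121/302 = 1/8 ✓
b·Ac²: 17/288·(-24/85) + 151/396·198/755 = 1/12 ✓
b·A²c: 151/396·33/302 = 1/24 ✓; 4 stages ⇒ order 4.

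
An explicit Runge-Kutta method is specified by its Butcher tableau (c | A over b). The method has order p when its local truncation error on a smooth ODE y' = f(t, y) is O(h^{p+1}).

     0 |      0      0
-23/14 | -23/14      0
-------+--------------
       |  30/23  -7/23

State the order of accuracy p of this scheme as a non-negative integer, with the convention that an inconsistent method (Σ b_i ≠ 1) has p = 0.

b = (30/23, -7/23)
c = (0, -23/14)
Σ b_i: 30/23·1 + (-7/23)·1 = 1 ✓
b·c: (-7/23)·(-23/14) = 1/2 ✓; 2 stages ⇒ order 2.

2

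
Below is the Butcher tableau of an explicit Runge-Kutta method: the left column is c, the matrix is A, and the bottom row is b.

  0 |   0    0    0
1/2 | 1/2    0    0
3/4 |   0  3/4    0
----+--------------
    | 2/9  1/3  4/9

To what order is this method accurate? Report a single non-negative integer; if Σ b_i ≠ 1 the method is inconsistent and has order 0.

3

b = (2/9, 1/3, 4/9)
c = (0, 1/2, 3/4)
Ac = (0, 0, 3/8)
Σ b_i: 2/9·1 + 1/3·1 + 4/9·1 = 1 ✓
b·c: 1/3·1/2 + 4/9·3/4 = 1/2 ✓
b·c²: 1/3·1/4 + 4/9·9/16 = 1/3 ✓
b·Ac: 4/9·3/8 = 1/6 ✓; 3 stages ⇒ order 3.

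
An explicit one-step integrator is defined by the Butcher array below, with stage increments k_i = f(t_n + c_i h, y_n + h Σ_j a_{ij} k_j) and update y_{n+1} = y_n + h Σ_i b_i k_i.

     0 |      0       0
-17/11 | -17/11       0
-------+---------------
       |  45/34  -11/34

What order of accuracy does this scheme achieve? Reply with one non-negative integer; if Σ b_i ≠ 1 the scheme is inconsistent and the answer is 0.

b = (45/34, -11/34)
c = (0, -17/11)
Σ b_i: 45/34·1 + (-11/34)·1 = 1 ✓
b·c: (-11/34)·(-17/11) = 1/2 ✓; 2 stages ⇒ order 2.

2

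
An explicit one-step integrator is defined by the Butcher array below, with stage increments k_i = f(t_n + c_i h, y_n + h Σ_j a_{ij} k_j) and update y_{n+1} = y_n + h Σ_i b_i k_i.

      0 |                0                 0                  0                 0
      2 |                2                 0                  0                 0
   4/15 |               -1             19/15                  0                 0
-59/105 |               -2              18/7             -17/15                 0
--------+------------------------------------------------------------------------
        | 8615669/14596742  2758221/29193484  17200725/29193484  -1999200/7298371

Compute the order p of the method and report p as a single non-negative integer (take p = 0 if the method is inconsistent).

b = (8615669/14596742, 2758221/29193484, 17200725/29193484, -1999200/7298371)
c = (0, 2, 4/15, -59/105)
Ac = (0, 0, 38/15, 7624/1575)
Σ b_i: 8615669/14596742·1 + 2758221/29193484·1 + 17200725/29193484·1 + (-1999200/7298371)·1 = 1 ✓
b·c: 2758221/29193484·2 + 17200725/29193484·4/15 + (-1999200/7298371)·(-59/105) = 1/2 ✓
b·c²: 2758221/29193484·4 + 17200725/29193484·16/225 + (-1999200/7298371)·3481/11025 = 1/3 ✓
b·Ac: 17200725/29193484·38/15 + (-1999200/7298371)·7624/1575 = 1/6 ✓
b·c³: 2758221/29193484·8 + 17200725/29193484·64/3375 + (-1999200/7298371)·(-205379/1157625) = 1875091822/2298986865 ≠ 1/4 ⇒ order 3.
b·(c∘Ac): 17200725/29193484·152/225 + (-1999200/7298371)·(-449816/165375) = 375425414/328426695 ≠ 1/8
b·Ac²: 17200725/29193484·76/15 + (-1999200/7298371)·241096/23625 = 62347757/328426695 ≠ 1/12
b·A²c: (-1999200/7298371)·(-646/225) = 17219776/21895113 ≠ 1/24

3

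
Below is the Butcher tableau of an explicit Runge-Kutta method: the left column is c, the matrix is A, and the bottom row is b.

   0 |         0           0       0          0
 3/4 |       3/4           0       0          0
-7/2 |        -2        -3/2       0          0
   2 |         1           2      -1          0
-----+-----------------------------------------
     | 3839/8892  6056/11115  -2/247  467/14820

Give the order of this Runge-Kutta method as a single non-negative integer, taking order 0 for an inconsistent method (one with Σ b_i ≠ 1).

3

b = (3839/8892, 6056/11115, -2/247, 467/14820)
c = (0, 3/4, -7/2, 2)
Ac = (0, 0, -9/8, 5)
Σ b_i: 3839/8892·1 + 6056/11115·1 + (-2/247)·1 + 467/14820·1 = 1 ✓
b·c: 6056/11115·3/4 + (-2/247)·(-7/2) + 467/14820·2 = 1/2 ✓
b·c²: 6056/11115·9/16 + (-2/247)·49/4 + 467/14820·4 = 1/3 ✓
b·Ac: (-2/247)·(-9/8) + 467/14820·5 = 1/6 ✓
b·c³: 6056/11115·27/64 + (-2/247)·(-343/8) + 467/14820·8 = 4915/5928 ≠ 1/4 ⇒ order 3.
b·(c∘Ac): (-2/247)·63/16 + 467/14820·10 = 1679/5928 ≠ 1/8
b·Ac²: (-2/247)·(-27/32) + 467/14820·(-89/8) = -40753/118560 ≠ 1/12
b·A²c: 467/14820·9/8 = 1401/39520 ≠ 1/24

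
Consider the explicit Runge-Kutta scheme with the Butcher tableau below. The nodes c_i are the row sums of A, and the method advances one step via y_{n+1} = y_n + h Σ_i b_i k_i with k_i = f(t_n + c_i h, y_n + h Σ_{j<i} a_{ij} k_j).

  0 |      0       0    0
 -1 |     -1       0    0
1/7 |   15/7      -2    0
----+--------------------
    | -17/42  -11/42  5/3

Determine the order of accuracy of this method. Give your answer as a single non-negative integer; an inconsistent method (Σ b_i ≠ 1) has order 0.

2

b = (-17/42, -11/42, 5/3)
c = (0, -1, 1/7)
Ac = (0, 0, 2)
Σ b_i: (-17/42)·1 + (-11/42)·1 + 5/3·1 = 1 ✓
b·c: (-11/42)·(-1) + 5/3·1/7 = 1/2 ✓
b·c²: (-11/42)·1 + 5/3·1/49 = -67/294 ≠ 1/3 ⇒ order 2.
b·Ac: 5/3·2 = 10/3 ≠ 1/6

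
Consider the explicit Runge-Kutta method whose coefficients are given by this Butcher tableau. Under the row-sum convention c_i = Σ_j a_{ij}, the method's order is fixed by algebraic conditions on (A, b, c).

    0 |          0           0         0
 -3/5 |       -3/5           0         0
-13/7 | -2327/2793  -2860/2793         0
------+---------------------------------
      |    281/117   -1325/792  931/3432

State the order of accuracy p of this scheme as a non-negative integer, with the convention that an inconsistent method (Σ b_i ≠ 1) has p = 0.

b = (281/117, -1325/792, 931/3432)
c = (0, -3/5, -13/7)
Ac = (0, 0, 572/931)
Σ b_i: 281/117·1 + (-1325/792)·1 + 931/3432·1 = 1 ✓
b·c: (-1325/792)·(-3/5) + 931/3432·(-13/7) = 1/2 ✓
b·c²: (-1325/792)·9/25 + 931/3432·169/49 = 1/3 ✓
b·Ac: 931/3432·572/931 = 1/6 ✓; 3 stages ⇒ order 3.

3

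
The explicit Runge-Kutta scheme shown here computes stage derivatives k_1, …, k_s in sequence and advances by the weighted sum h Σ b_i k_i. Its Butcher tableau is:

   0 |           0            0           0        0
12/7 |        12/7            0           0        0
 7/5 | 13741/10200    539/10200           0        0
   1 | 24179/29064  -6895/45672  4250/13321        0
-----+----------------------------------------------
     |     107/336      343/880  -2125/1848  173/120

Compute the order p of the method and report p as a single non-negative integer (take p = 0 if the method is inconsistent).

b = (107/336, 343/880, -2125/1848, 173/120)
c = (0, 12/7, 7/5, 1)
Ac = (0, 0, 77/850, 65/346)
Σ b_i: 107/336·1 + 343/880·1 + (-2125/1848)·1 + 173/120·1 = 1 ✓
b·c: 343/880·12/7 + (-2125/1848)·7/5 + 173/120·1 = 1/2 ✓
b·c²: 343/880·144/49 + (-2125/1848)·49/25 + 173/120·1 = 1/3 ✓
b·Ac: (-2125/1848)·77/850 + 173/120·65/346 = 1/6 ✓
b·c³: 343/880·1728/343 + (-2125/1848)·343/125 + 173/120·1 = 1/4 ✓
b·(c∘Ac): (-2125/1848)·539/4250 + 173/120·65/346 = 1/8 ✓
b·Ac²: (-2125/1848)·66/425 + 173/120·220/1211 = 1/12 ✓
b·A²c: 173/120·5/173 = 1/24 ✓; 4 stages ⇒ order 4.

4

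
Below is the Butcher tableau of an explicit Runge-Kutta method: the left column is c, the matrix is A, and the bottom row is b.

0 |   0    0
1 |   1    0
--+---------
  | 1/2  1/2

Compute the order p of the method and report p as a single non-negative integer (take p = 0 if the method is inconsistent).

2

b = (1/2, 1/2)
c = (0, 1)
Σ b_i: 1/2·1 + 1/2·1 = 1 ✓
b·c: 1/2·1 = 1/2 ✓; 2 stages ⇒ order 2.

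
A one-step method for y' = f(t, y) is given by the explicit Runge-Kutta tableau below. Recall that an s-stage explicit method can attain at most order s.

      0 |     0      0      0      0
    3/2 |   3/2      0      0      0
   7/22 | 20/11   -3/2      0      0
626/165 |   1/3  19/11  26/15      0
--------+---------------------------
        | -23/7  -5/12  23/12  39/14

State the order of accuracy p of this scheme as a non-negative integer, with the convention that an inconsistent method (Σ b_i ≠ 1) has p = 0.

b = (-23/7, -5/12, 23/12, 39/14)
c = (0, 3/2, 7/22, 626/165)
Ac = (0, 0, -9/4, 1037/330)
Σ b_i: (-23/7)·1 + (-5/12)·1 + 23/12·1 + 39/14·1 = 1 ✓
b·c: (-5/12)·3/2 + 23/12·7/22 + 39/14·626/165 = 24379/2310 ≠ 1/2 ⇒ order 1.

1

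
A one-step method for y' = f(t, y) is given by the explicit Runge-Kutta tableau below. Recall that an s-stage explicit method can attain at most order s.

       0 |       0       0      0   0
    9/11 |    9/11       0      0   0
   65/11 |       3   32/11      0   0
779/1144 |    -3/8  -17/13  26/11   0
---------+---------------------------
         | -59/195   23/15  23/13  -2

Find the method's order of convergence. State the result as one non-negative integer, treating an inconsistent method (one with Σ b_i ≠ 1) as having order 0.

1

b = (-59/195, 23/15, 23/13, -2)
c = (0, 9/11, 65/11, 779/1144)
Ac = (0, 0, 288/121, 20287/1573)
Σ b_i: (-59/195)·1 + 23/15·1 + 23/13·1 + (-2)·1 = 1 ✓
b·c: 23/15·9/11 + 23/13·65/11 + (-2)·779/1144 = 29593/2860 ≠ 1/2 ⇒ order 1.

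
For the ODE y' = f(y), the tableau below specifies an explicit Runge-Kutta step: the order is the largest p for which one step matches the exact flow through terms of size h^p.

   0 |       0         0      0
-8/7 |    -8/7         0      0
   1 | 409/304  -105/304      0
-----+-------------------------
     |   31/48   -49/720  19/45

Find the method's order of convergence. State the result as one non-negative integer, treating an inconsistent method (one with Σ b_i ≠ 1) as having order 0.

b = (31/48, -49/720, 19/45)
c = (0, -8/7, 1)
Ac = (0, 0, 15/38)
Σ b_i: 31/48·1 + (-49/720)·1 + 19/45·1 = 1 ✓
b·c: (-49/720)·(-8/7) + 19/45·1 = 1/2 ✓
b·c²: (-49/720)·64/49 + 19/45·1 = 1/3 ✓
b·Ac: 19/45·15/38 = 1/6 ✓; 3 stages ⇒ order 3.

3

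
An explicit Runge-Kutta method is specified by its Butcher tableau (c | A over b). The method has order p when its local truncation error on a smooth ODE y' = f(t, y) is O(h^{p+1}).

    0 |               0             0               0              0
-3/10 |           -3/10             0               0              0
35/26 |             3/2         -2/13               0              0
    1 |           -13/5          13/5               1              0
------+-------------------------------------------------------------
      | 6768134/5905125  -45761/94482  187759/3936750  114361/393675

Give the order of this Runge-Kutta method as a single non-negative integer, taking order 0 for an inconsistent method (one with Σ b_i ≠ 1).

3

b = (6768134/5905125, -45761/94482, 187759/3936750, 114361/393675)
c = (0, -3/10, 35/26, 1)
Ac = (0, 0, 3/65, 184/325)
Σ b_i: 6768134/5905125·1 + (-45761/94482)·1 + 187759/3936750·1 + 114361/393675·1 = 1 ✓
b·c: (-45761/94482)·(-3/10) + 187759/3936750·35/26 + 114361/393675·1 = 1/2 ✓
b·c²: (-45761/94482)·9/100 + 187759/3936750·1225/676 + 114361/393675·1 = 1/3 ✓
b·Ac: 187759/3936750·3/65 + 114361/393675·184/325 = 1/6 ✓
b·c³: (-45761/94482)·(-27/1000) + 187759/3936750·42875/17576 + 114361/393675·1 = 85961801/204711000 ≠ 1/4 ⇒ order 3.
b·(c∘Ac): 187759/3936750·21/338 + 114361/393675·184/325 = 6591247/39367500 ≠ 1/8
b·Ac²: 187759/3936750·(-9/650) + 114361/393675·86449/42250 = 12154351/20471100 ≠ 1/12
b·A²c: 114361/393675·3/65 = 8797/656125 ≠ 1/24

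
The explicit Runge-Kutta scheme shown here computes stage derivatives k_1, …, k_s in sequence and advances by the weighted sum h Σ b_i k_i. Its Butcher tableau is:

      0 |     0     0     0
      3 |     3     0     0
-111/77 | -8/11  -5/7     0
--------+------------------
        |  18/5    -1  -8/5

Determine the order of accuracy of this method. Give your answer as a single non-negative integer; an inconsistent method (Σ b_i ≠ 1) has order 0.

1

b = (18/5, -1, -8/5)
c = (0, 3, -111/77)
Ac = (0, 0, -15/7)
Σ b_i: 18/5·1 + (-1)·1 + (-8/5)·1 = 1 ✓
b·c: (-1)·3 + (-8/5)·(-111/77) = -267/385 ≠ 1/2 ⇒ order 1.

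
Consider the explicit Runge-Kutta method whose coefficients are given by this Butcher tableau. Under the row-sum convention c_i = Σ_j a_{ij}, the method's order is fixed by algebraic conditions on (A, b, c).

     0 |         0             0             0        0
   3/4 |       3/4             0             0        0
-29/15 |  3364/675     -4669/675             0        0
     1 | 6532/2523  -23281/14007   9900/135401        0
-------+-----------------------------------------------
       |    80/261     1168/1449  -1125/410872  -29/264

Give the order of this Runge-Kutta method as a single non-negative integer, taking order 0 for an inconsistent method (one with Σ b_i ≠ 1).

4

b = (80/261, 1168/1449, -1125/410872, -29/264)
c = (0, 3/4, -29/15, 1)
Ac = (0, 0, -4669/900, -161/116)
Σ b_i: 80/261·1 + 1168/1449·1 + (-1125/410872)·1 + (-29/264)·1 = 1 ✓
b·c: 1168/1449·3/4 + (-1125/410872)·(-29/15) + (-29/264)·1 = 1/2 ✓
b·c²: 1168/1449·9/16 + (-1125/410872)·841/225 + (-29/264)·1 = 1/3 ✓
b·Ac: (-1125/410872)·(-4669/900) + (-29/264)·(-161/116) = 1/6 ✓
b·c³: 1168/1449·27/64 + (-1125/410872)·(-24389/3375) + (-29/264)·1 = 1/4 ✓
b·(c∘Ac): (-1125/410872)·135401/13500 + (-29/264)·(-161/116) = 1/8 ✓
b·Ac²: (-1125/410872)·(-4669/1200) + (-29/264)·(-307/464) = 1/12 ✓
b·A²c: (-29/264)·(-11/29) = 1/24 ✓; 4 stages ⇒ order 4.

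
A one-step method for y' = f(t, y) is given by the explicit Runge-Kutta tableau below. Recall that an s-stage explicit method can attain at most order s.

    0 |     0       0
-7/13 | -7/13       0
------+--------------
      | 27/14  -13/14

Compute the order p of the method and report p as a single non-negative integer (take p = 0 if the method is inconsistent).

2

b = (27/14, -13/14)
c = (0, -7/13)
Σ b_i: 27/14·1 + (-13/14)·1 = 1 ✓
b·c: (-13/14)·(-7/13) = 1/2 ✓; 2 stages ⇒ order 2.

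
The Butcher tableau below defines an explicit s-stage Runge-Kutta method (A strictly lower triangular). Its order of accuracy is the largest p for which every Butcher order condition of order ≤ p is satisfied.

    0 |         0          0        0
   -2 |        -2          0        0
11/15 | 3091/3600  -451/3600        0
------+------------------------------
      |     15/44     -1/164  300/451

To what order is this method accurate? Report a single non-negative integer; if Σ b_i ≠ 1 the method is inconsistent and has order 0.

3

b = (15/44, -1/164, 300/451)
c = (0, -2, 11/15)
Ac = (0, 0, 451/1800)
Σ b_i: 15/44·1 + (-1/164)·1 + 300/451·1 = 1 ✓
b·c: (-1/164)·(-2) + 300/451·11/15 = 1/2 ✓
b·c²: (-1/164)·4 + 300/451·121/225 = 1/3 ✓
b·Ac: 300/451·451/1800 = 1/6 ✓; 3 stages ⇒ order 3.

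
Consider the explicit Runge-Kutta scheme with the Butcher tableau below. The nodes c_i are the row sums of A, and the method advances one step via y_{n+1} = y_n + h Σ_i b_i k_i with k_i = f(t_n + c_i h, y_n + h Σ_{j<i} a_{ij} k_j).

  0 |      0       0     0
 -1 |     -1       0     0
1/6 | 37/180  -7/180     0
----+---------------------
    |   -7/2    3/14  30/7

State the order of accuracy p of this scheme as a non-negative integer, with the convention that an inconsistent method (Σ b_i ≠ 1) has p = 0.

b = (-7/2, 3/14, 30/7)
c = (0, -1, 1/6)
Ac = (0, 0, 7/180)
Σ b_i: (-7/2)·1 + 3/14·1 + 30/7·1 = 1 ✓
b·c: 3/14·(-1) + 30/7·1/6 = 1/2 ✓
b·c²: 3/14·1 + 30/7·1/36 = 1/3 ✓
b·Ac: 30/7·7/180 = 1/6 ✓; 3 stages ⇒ order 3.

3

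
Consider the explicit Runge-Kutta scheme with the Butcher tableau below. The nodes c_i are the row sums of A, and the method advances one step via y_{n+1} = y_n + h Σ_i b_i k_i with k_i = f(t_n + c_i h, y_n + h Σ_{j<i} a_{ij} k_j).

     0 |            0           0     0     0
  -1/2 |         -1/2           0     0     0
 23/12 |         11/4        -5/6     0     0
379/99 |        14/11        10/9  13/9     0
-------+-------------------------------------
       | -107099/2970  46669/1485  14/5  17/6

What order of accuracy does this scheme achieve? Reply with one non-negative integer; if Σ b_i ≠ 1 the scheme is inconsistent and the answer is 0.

2

b = (-107099/2970, 46669/1485, 14/5, 17/6)
c = (0, -1/2, 23/12, 379/99)
Ac = (0, 0, 5/12, 239/108)
Σ b_i: (-107099/2970)·1 + 46669/1485·1 + 14/5·1 + 17/6·1 = 1 ✓
b·c: 46669/1485·(-1/2) + 14/5·23/12 + 17/6·379/99 = 1/2 ✓
b·c²: 46669/1485·1/4 + 14/5·529/144 + 17/6·143641/9801 = 70176103/1176120 ≠ 1/3 ⇒ order 2.
b·Ac: 14/5·5/12 + 17/6·239/108 = 4819/648 ≠ 1/6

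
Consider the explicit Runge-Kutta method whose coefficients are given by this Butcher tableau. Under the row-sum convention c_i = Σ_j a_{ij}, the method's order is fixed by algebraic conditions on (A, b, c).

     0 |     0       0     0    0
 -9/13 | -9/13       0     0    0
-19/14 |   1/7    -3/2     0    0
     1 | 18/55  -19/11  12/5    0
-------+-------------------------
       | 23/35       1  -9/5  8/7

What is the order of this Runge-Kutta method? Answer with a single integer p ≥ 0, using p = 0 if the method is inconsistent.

1

b = (23/35, 1, -9/5, 8/7)
c = (0, -9/13, -19/14, 1)
Ac = (0, 0, 27/26, -10317/5005)
Σ b_i: 23/35·1 + 1·1 + (-9/5)·1 + 8/7·1 = 1 ✓
b·c: 1·(-9/13) + (-9/5)·(-19/14) + 8/7·1 = 2633/910 ≠ 1/2 ⇒ order 1.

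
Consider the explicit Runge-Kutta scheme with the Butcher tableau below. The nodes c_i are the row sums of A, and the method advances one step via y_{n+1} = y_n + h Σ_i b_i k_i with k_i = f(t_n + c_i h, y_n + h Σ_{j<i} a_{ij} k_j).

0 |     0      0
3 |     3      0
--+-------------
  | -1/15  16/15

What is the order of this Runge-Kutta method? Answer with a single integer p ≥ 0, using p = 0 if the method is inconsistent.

1

b = (-1/15, 16/15)
c = (0, 3)
Σ b_i: (-1/15)·1 + 16/15·1 = 1 ✓
b·c: 16/15·3 = 16/5 ≠ 1/2 ⇒ order 1.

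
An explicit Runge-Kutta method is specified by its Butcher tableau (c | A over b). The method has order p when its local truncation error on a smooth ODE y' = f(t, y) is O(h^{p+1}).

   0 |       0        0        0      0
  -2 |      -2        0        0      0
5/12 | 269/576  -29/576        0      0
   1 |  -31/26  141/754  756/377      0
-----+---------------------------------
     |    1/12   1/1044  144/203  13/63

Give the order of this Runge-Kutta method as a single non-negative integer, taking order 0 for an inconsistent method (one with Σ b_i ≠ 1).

4

b = (1/12, 1/1044, 144/203, 13/63)
c = (0, -2, 5/12, 1)
Ac = (0, 0, 29/288, 6/13)
Σ b_i: 1/12·1 + 1/1044·1 + 144/203·1 + 13/63·1 = 1 ✓
b·c: 1/1044·(-2) + 144/203·5/12 + 13/63·1 = 1/2 ✓
b·c²: 1/1044·4 + 144/203·25/144 + 13/63·1 = 1/3 ✓
b·Ac: 144/203·29/288 + 13/63·6/13 = 1/6 ✓
b·c³: 1/1044·(-8) + 144/203·125/1728 + 13/63·1 = 1/4 ✓
b·(c∘Ac): 144/203·145/3456 + 13/63·6/13 = 1/8 ✓
b·Ac²: 144/203·(-29/144) + 13/63·57/52 = 1/12 ✓
b·A²c: 13/63·21/104 = 1/24 ✓; 4 stages ⇒ order 4.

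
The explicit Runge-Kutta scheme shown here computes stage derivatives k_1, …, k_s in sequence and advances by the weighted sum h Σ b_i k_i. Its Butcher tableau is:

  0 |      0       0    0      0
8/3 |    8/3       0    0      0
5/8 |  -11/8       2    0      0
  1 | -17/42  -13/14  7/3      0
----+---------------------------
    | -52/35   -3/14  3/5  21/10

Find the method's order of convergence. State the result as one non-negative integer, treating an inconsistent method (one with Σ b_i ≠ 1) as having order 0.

1

b = (-52/35, -3/14, 3/5, 21/10)
c = (0, 8/3, 5/8, 1)
Ac = (0, 0, 16/3, -57/56)
Σ b_i: (-52/35)·1 + (-3/14)·1 + 3/5·1 + 21/10·1 = 1 ✓
b·c: (-3/14)·8/3 + 3/5·5/8 + 21/10·1 = 533/280 ≠ 1/2 ⇒ order 1.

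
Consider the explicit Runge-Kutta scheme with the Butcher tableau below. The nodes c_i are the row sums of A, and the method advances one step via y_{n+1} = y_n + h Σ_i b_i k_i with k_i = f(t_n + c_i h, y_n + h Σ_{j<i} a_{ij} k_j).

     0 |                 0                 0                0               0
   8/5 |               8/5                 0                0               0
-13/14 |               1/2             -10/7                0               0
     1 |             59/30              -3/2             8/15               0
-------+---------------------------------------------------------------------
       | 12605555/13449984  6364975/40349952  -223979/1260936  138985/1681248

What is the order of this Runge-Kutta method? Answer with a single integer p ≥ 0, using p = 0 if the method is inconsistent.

b = (12605555/13449984, 6364975/40349952, -223979/1260936, 138985/1681248)
c = (0, 8/5, -13/14, 1)
Ac = (0, 0, -16/7, -304/105)
Σ b_i: 12605555/13449984·1 + 6364975/40349952·1 + (-223979/1260936)·1 + 138985/1681248·1 = 1 ✓
b·c: 6364975/40349952·8/5 + (-223979/1260936)·(-13/14) + 138985/1681248·1 = 1/2 ✓
b·c²: 6364975/40349952·64/25 + (-223979/1260936)·169/196 + 138985/1681248·1 = 1/3 ✓
b·Ac: (-223979/1260936)·(-16/7) + 138985/1681248·(-304/105) = 1/6 ✓
b·c³: 6364975/40349952·512/125 + (-223979/1260936)·(-2197/2744) + 138985/1681248·1 = 14643809/16812480 ≠ 1/4 ⇒ order 3.
b·(c∘Ac): (-223979/1260936)·104/49 + 138985/1681248·(-304/105) = -64765/105078 ≠ 1/8
b·Ac²: (-223979/1260936)·(-128/35) + 138985/1681248·(-12422/3675) = 3630527/9807280 ≠ 1/12
b·A²c: 138985/1681248·(-128/105) = -15884/157617 ≠ 1/24

3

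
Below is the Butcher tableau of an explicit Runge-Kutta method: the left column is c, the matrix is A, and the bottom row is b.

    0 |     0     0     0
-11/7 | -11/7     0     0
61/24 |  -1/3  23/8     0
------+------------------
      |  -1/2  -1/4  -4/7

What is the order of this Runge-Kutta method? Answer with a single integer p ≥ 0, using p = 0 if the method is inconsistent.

0

b = (-1/2, -1/4, -4/7)
c = (0, -11/7, 61/24)
Ac = (0, 0, -253/56)
Σ b_i: (-1/2)·1 + (-1/4)·1 + (-4/7)·1 = -37/28 ≠ 1 ⇒ order 0.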